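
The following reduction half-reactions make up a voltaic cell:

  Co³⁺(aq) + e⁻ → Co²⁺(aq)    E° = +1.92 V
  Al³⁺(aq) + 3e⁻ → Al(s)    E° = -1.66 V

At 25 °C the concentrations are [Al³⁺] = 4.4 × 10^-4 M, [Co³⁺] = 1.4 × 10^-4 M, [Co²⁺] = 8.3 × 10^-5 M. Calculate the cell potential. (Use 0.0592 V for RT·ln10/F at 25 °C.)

3.66 V

The Co³⁺/Co²⁺ couple has the higher reduction potential and acts as the cathode, so E°_cell = +1.92 − (-1.66) = 3.58 V.
Balancing electrons gives n = 3; the reaction quotient is Q = [Al³⁺]·[Co²⁺]^3/[Co³⁺]^3 = 9.17 × 10^-5.
At 25 °C, E = E° − (0.0592/n) log Q = 3.58 − (0.0592/3)(-4.038) = 3.580 + 0.080 = 3.660 V.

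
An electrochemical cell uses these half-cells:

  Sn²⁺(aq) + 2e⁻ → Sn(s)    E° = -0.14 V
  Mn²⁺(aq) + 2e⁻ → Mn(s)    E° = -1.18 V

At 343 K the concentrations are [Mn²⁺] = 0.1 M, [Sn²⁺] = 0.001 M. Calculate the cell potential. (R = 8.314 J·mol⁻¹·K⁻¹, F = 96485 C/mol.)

0.972 V

The Sn²⁺/Sn couple has the higher reduction potential and acts as the cathode, so E°_cell = -0.14 − (-1.18) = 1.04 V.
Balancing electrons gives n = 2; the reaction quotient is Q = [Mn²⁺]/[Sn²⁺] = 100.
E = E° − (RT/nF) ln Q = 1.04 − (8.314×343)/(2×96485) × (4.605) = 1.040 − 0.068 = 0.972 V.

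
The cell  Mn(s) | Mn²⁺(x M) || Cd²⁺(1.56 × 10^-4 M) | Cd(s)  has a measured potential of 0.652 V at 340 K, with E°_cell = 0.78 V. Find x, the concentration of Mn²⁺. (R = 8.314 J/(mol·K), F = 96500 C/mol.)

From the Nernst equation, ln Q = nF(E° − E)/RT = 2×96500×(0.78 − 0.652)/(8.314×340) = 8.739, so Q = 6240.
With Q = [Mn²⁺]/[Cd²⁺] and the known concentrations, [Mn²⁺] in the numerator gives [Mn²⁺] = 0.97 M.

0.97 M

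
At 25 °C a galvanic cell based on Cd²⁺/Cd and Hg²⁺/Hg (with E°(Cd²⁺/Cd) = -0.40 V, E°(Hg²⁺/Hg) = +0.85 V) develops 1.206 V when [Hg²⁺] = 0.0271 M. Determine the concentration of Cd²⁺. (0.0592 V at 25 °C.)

From the Nernst equation, log Q = n(E° − E)/0.0592 = 2(1.25 − 1.206)/0.0592 = 1.486, so Q = 30.7.
With Q = [Cd²⁺]/[Hg²⁺] and the known concentrations, [Cd²⁺] in the numerator gives [Cd²⁺] = 0.83 M.

0.83 M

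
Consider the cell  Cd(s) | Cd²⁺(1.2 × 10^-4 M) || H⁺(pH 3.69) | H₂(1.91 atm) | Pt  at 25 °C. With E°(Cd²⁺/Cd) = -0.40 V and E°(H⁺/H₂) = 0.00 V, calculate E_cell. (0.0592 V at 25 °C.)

0.29 V

The hydrogen couple is the cathode, so E°_cell = 0.40 V; n = 2.
[H⁺] = 10^(−3.69) = 2 × 10^-4 M, and Q = [Cd²⁺]·P(H₂) / [H⁺]^2 = 5500.
E = E° − (0.0592/2) log Q = 0.40 − (0.0592/2)(3.740) = 0.289 V.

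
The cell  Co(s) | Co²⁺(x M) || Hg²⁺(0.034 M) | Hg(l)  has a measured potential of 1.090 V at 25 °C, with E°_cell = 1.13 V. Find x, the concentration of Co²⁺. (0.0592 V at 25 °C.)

From the Nernst equation, log Q = n(E° − E)/0.0592 = 2(1.13 − 1.090)/0.0592 = 1.351, so Q = 22.5.
With Q = [Co²⁺]/[Hg²⁺] and the known concentrations, [Co²⁺] in the numerator gives [Co²⁺] = 0.76 M.

0.76 M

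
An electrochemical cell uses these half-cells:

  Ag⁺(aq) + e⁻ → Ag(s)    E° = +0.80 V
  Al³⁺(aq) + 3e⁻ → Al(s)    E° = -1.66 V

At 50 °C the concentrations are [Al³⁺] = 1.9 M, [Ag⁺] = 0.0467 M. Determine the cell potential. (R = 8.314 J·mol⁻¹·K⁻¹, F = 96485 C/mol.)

2.37 V

The Ag⁺/Ag couple has the higher reduction potential and acts as the cathode, so E°_cell = +0.80 − (-1.66) = 2.46 V.
Balancing electrons gives n = 3; the reaction quotient is Q = [Al³⁺]/[Ag⁺]^3 = 1.87 × 10^4.
E = E° − (RT/nF) ln Q = 2.46 − (8.314×323)/(3×96485) × (9.834) = 2.460 − 0.091 = 2.369 V.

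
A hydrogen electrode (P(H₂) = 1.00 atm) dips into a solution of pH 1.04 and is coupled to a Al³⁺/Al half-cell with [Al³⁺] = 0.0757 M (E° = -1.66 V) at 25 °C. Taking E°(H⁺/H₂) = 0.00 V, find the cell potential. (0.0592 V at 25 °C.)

The hydrogen couple is the cathode, so E°_cell = 1.66 V; n = 6.
[H⁺] = 10^(−1.04) = 0.091 M, and Q = [Al³⁺]^2·P(H₂)^3 / [H⁺]^6 = 9960.
E = E° − (0.0592/6) log Q = 1.66 − (0.0592/6)(3.998) = 1.621 V.

1.62 V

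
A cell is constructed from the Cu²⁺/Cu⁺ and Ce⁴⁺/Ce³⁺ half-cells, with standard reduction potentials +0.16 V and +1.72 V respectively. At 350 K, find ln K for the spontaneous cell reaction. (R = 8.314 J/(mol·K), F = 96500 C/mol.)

ln K = 51.7

E°_cell = +1.72 − (+0.16) = 1.56 V, with n = 1 electron transferred.
At equilibrium E = 0, so the Nernst equation gives ln K = nFE°/RT = (1)(96500)(1.56)/((8.314)(350)) = 51.73.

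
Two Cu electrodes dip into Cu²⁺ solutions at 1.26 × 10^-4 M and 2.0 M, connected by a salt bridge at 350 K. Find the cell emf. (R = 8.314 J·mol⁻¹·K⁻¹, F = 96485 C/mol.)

0.15 V

Both half-cells are Cu²⁺/Cu, so E°_cell = 0. The concentrated side is the cathode; the cell reaction moves Cu²⁺ from high to low concentration with n = 2.
Q = [Cu²⁺]_dilute/[Cu²⁺]_conc = 1.26 × 10^-4/2.0 = 6.3 × 10^-5.
E = 0 − (RT/nF) ln Q = −((8.314×350)/(2×96485))(-9.672) = 0.1458 V.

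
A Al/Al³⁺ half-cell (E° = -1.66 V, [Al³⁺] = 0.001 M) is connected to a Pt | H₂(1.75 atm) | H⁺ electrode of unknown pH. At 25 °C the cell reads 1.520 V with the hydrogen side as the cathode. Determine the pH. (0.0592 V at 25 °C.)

E°_cell = 1.66 V and n = 6.
log Q = n(E° − E)/0.0592 = 6×(1.66 − 1.520)/0.0592 = 14.189.
With Q = [Al³⁺]^2·P(H₂)^3 / [H⁺]^6, solving for [H⁺] gives log[H⁺] = -3.243, so pH = 3.24.

pH = 3.24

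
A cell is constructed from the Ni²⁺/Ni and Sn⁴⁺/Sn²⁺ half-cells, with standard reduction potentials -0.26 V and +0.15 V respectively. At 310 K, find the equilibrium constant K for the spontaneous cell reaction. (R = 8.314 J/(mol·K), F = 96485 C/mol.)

2.1 × 10^13

E°_cell = +0.15 − (-0.26) = 0.41 V, with n = 2 electrons transferred.
At equilibrium E = 0, so the Nernst equation gives ln K = nFE°/RT = (2)(96485)(0.41)/((8.314)(310)) = 30.70.
K = e^30.70 = 2.1 × 10^13.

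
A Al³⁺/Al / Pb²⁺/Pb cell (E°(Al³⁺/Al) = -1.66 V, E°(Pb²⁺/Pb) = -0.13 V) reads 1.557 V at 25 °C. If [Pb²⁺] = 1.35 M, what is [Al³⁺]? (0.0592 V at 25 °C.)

From the Nernst equation, log Q = n(E° − E)/0.0592 = 6(1.53 − 1.557)/0.0592 = -2.736, so Q = 0.00183.
With Q = [Al³⁺]^2/[Pb²⁺]^3 and the known concentrations, [Al³⁺]^2 in the numerator gives [Al³⁺] = 0.067 M.

0.067 M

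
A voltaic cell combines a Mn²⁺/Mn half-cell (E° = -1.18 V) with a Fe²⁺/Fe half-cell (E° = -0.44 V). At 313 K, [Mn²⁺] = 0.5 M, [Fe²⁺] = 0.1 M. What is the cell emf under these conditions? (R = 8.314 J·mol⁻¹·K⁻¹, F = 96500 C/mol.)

0.718 V

The Fe²⁺/Fe couple has the higher reduction potential and acts as the cathode, so E°_cell = -0.44 − (-1.18) = 0.74 V.
Balancing electrons gives n = 2; the reaction quotient is Q = [Mn²⁺]/[Fe²⁺] = 5.00.
E = E° − (RT/nF) ln Q = 0.74 − (8.314×313)/(2×96500) × (1.609) = 0.740 − 0.022 = 0.718 V.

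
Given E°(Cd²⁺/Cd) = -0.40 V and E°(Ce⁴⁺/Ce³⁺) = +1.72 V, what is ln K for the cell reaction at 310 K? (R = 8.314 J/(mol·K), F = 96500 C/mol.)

E°_cell = +1.72 − (-0.40) = 2.12 V, with n = 2 electrons transferred.
At equilibrium E = 0, so the Nernst equation gives ln K = nFE°/RT = (2)(96500)(2.12)/((8.314)(310)) = 158.75.

ln K = 158.8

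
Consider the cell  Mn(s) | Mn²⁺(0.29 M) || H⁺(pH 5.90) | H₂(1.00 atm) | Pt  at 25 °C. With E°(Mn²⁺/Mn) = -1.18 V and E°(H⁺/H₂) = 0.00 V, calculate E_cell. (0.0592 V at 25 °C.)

The hydrogen couple is the cathode, so E°_cell = 1.18 V; n = 2.
[H⁺] = 10^(−5.90) = 1.3 × 10^-6 M, and Q = [Mn²⁺]·P(H₂) / [H⁺]^2 = 1.83 × 10^11.
E = E° − (0.0592/2) log Q = 1.18 − (0.0592/2)(11.262) = 0.847 V.

0.85 V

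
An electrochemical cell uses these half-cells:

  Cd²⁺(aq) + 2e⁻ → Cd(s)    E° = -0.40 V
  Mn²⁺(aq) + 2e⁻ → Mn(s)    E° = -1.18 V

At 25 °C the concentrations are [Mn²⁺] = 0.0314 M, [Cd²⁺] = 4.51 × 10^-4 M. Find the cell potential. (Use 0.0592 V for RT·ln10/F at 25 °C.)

0.725 V

The Cd²⁺/Cd couple has the higher reduction potential and acts as the cathode, so E°_cell = -0.40 − (-1.18) = 0.78 V.
Balancing electrons gives n = 2; the reaction quotient is Q = [Mn²⁺]/[Cd²⁺] = 69.6.
At 25 °C, E = E° − (0.0592/n) log Q = 0.78 − (0.0592/2)(1.843) = 0.780 − 0.055 = 0.725 V.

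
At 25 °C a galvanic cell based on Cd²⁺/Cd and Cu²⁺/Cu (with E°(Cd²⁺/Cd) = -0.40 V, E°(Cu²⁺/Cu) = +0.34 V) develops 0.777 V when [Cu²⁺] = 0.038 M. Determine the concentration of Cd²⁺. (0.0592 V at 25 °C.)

From the Nernst equation, log Q = n(E° − E)/0.0592 = 2(0.74 − 0.777)/0.0592 = -1.250, so Q = 0.0562.
With Q = [Cd²⁺]/[Cu²⁺] and the known concentrations, [Cd²⁺] in the numerator gives [Cd²⁺] = 0.0021 M.

0.0021 M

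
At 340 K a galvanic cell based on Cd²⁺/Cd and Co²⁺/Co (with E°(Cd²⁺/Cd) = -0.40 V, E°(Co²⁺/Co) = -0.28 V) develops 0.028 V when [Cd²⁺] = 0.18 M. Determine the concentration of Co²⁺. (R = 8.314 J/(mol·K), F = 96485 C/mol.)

3.4 × 10^-4 M

From the Nernst equation, ln Q = nF(E° − E)/RT = 2×96485×(0.12 − 0.028)/(8.314×340) = 6.280, so Q = 534.
With Q = [Cd²⁺]/[Co²⁺] and the known concentrations, [Co²⁺] in the denominator gives [Co²⁺] = 3.4 × 10^-4 M.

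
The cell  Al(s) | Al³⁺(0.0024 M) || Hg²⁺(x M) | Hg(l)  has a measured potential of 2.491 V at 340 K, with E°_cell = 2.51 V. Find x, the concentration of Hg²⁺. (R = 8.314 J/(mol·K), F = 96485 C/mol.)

From the Nernst equation, ln Q = nF(E° − E)/RT = 6×96485×(2.51 − 2.491)/(8.314×340) = 3.891, so Q = 49.0.
With Q = [Al³⁺]^2/[Hg²⁺]^3 and the known concentrations, [Hg²⁺]^3 in the denominator gives [Hg²⁺] = 0.0049 M.

0.0049 M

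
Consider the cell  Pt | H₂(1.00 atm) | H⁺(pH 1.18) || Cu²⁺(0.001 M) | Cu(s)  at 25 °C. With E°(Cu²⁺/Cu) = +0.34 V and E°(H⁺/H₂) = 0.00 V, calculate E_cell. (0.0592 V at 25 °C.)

The Cu²⁺/Cu couple is the cathode, so E°_cell = 0.34 V; n = 2.
[H⁺] = 10^(−1.18) = 0.066 M, and Q = [H⁺]^2 / ([Cu²⁺]·P(H₂)) = 4.37.
E = E° − (0.0592/2) log Q = 0.34 − (0.0592/2)(0.640) = 0.321 V.

0.32 V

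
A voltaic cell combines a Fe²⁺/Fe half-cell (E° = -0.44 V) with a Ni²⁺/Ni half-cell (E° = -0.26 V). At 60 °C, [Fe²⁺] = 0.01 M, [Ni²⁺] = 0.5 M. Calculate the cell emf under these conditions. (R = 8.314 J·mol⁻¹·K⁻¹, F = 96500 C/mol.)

0.236 V

The Ni²⁺/Ni couple has the higher reduction potential and acts as the cathode, so E°_cell = -0.26 − (-0.44) = 0.18 V.
Balancing electrons gives n = 2; the reaction quotient is Q = [Fe²⁺]/[Ni²⁺] = 0.0200.
E = E° − (RT/nF) ln Q = 0.18 − (8.314×333)/(2×96500) × (-3.912) = 0.180 + 0.056 = 0.236 V.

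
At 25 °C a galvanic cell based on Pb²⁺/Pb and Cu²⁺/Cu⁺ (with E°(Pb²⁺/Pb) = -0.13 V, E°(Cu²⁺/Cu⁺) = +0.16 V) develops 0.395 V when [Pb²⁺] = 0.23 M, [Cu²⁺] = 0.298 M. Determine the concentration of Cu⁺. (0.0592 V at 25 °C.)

0.01 M

From the Nernst equation, log Q = n(E° − E)/0.0592 = 2(0.29 − 0.395)/0.0592 = -3.547, so Q = 2.84 × 10^-4.
With Q = [Pb²⁺]·[Cu⁺]^2/[Cu²⁺]^2 and the known concentrations, [Cu⁺]^2 in the numerator gives [Cu⁺] = 0.01 M.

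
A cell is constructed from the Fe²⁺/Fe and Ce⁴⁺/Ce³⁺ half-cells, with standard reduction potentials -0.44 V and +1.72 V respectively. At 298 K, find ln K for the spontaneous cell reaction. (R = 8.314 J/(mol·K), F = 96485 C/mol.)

E°_cell = +1.72 − (-0.44) = 2.16 V, with n = 2 electrons transferred.
At equilibrium E = 0, so the Nernst equation gives ln K = nFE°/RT = (2)(96485)(2.16)/((8.314)(298)) = 168.24.

ln K = 168.2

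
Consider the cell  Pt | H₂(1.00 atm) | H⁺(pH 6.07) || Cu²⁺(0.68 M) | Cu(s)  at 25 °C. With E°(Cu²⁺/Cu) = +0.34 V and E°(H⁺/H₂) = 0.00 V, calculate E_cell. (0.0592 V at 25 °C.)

The Cu²⁺/Cu couple is the cathode, so E°_cell = 0.34 V; n = 2.
[H⁺] = 10^(−6.07) = 8.5 × 10^-7 M, and Q = [H⁺]^2 / ([Cu²⁺]·P(H₂)) = 1.07 × 10^-12.
E = E° − (0.0592/2) log Q = 0.34 − (0.0592/2)(-11.973) = 0.694 V.

0.69 V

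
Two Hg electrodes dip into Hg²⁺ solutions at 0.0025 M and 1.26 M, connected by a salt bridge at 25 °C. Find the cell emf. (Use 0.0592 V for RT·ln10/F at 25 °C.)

0.080 V

Both half-cells are Hg²⁺/Hg, so E°_cell = 0. The concentrated side is the cathode; the cell reaction moves Hg²⁺ from high to low concentration with n = 2.
Q = [Hg²⁺]_dilute/[Hg²⁺]_conc = 0.0025/1.26 = 0.00198.
E = 0 − (0.0592/2) log Q = −(0.0592/2)(-2.702) = 0.0800 V.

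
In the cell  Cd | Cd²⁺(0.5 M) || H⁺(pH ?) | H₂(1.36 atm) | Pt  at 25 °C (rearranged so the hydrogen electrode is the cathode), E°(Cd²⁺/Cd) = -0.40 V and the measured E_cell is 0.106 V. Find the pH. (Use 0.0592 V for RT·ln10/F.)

pH = 5.05

E°_cell = 0.40 V and n = 2.
log Q = n(E° − E)/0.0592 = 2×(0.40 − 0.106)/0.0592 = 9.932.
With Q = [Cd²⁺]·P(H₂) / [H⁺]^2, solving for [H⁺] gives log[H⁺] = -5.050, so pH = 5.05.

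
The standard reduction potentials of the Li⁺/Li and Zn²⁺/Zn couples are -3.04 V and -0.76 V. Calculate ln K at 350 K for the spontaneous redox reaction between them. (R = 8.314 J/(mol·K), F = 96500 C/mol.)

ln K = 151.2

E°_cell = -0.76 − (-3.04) = 2.28 V, with n = 2 electrons transferred.
At equilibrium E = 0, so the Nernst equation gives ln K = nFE°/RT = (2)(96500)(2.28)/((8.314)(350)) = 151.22.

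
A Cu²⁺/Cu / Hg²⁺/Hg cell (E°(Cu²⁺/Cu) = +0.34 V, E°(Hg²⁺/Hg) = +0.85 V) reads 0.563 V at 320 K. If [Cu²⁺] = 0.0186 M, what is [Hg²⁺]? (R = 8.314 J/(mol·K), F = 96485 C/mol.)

0.87 M

From the Nernst equation, ln Q = nF(E° − E)/RT = 2×96485×(0.51 − 0.563)/(8.314×320) = -3.844, so Q = 0.0214.
With Q = [Cu²⁺]/[Hg²⁺] and the known concentrations, [Hg²⁺] in the denominator gives [Hg²⁺] = 0.87 M.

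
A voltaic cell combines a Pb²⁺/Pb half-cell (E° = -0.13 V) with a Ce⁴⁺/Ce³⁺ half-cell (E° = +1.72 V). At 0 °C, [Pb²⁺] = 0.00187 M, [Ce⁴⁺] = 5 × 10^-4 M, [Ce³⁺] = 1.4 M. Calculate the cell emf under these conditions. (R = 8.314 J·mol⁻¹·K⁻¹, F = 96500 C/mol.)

1.74 V

The Ce⁴⁺/Ce³⁺ couple has the higher reduction potential and acts as the cathode, so E°_cell = +1.72 − (-0.13) = 1.85 V.
Balancing electrons gives n = 2; the reaction quotient is Q = [Pb²⁺]·[Ce³⁺]^2/[Ce⁴⁺]^2 = 1.47 × 10^4.
E = E° − (RT/nF) ln Q = 1.85 − (8.314×273)/(2×96500) × (9.593) = 1.850 − 0.113 = 1.737 V.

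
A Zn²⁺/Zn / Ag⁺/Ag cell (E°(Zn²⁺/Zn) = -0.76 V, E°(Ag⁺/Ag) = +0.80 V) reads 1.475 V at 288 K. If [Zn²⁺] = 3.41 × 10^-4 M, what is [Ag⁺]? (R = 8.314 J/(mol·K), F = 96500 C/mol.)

6 × 10^-4 M

From the Nernst equation, ln Q = nF(E° − E)/RT = 2×96500×(1.56 − 1.475)/(8.314×288) = 6.851, so Q = 945.
With Q = [Zn²⁺]/[Ag⁺]^2 and the known concentrations, [Ag⁺]^2 in the denominator gives [Ag⁺] = 6 × 10^-4 M.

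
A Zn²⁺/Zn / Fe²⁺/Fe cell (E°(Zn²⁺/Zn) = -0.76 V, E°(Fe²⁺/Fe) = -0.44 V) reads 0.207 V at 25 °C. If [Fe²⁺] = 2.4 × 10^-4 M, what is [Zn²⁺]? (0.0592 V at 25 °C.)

From the Nernst equation, log Q = n(E° − E)/0.0592 = 2(0.32 − 0.207)/0.0592 = 3.818, so Q = 6570.
With Q = [Zn²⁺]/[Fe²⁺] and the known concentrations, [Zn²⁺] in the numerator gives [Zn²⁺] = 1.6 M.

1.6 M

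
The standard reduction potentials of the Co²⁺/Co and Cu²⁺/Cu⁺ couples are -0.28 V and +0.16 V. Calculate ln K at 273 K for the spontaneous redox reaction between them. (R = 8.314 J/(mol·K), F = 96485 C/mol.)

E°_cell = +0.16 − (-0.28) = 0.44 V, with n = 2 electrons transferred.
At equilibrium E = 0, so the Nernst equation gives ln K = nFE°/RT = (2)(96485)(0.44)/((8.314)(273)) = 37.41.

ln K = 37.4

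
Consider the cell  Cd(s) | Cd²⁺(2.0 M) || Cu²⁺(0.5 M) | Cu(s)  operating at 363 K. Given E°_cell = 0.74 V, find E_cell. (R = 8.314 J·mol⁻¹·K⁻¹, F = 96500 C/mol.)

Balancing electrons gives n = 2; the reaction quotient is Q = [Cd²⁺]/[Cu²⁺] = 4.00.
E = E° − (RT/nF) ln Q = 0.74 − (8.314×363)/(2×96500) × (1.386) = 0.740 − 0.022 = 0.718 V.

0.718 V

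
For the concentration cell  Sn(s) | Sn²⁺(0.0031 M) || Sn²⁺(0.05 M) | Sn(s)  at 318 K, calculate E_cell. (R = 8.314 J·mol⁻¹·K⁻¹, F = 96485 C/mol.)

0.038 V

Both half-cells are Sn²⁺/Sn, so E°_cell = 0. The concentrated side is the cathode; the cell reaction moves Sn²⁺ from high to low concentration with n = 2.
Q = [Sn²⁺]_dilute/[Sn²⁺]_conc = 0.0031/0.05 = 0.0620.
E = 0 − (RT/nF) ln Q = −((8.314×318)/(2×96485))(-2.781) = 0.0381 V.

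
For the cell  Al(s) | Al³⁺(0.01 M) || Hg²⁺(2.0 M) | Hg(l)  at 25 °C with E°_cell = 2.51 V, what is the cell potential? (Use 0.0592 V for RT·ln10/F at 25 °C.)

Balancing electrons gives n = 6; the reaction quotient is Q = [Al³⁺]^2/[Hg²⁺]^3 = 1.25 × 10^-5.
At 25 °C, E = E° − (0.0592/n) log Q = 2.51 − (0.0592/6)(-4.903) = 2.510 + 0.048 = 2.558 V.

2.56 V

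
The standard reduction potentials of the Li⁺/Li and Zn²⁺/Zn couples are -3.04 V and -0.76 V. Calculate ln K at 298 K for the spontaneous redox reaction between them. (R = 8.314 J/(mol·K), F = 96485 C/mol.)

ln K = 177.6

E°_cell = -0.76 − (-3.04) = 2.28 V, with n = 2 electrons transferred.
At equilibrium E = 0, so the Nernst equation gives ln K = nFE°/RT = (2)(96485)(2.28)/((8.314)(298)) = 177.58.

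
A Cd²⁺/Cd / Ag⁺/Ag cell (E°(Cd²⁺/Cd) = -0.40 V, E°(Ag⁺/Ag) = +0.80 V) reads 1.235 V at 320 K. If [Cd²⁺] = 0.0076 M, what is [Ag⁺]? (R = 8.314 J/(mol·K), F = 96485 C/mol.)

0.31 M

From the Nernst equation, ln Q = nF(E° − E)/RT = 2×96485×(1.20 − 1.235)/(8.314×320) = -2.539, so Q = 0.0790.
With Q = [Cd²⁺]/[Ag⁺]^2 and the known concentrations, [Ag⁺]^2 in the denominator gives [Ag⁺] = 0.31 M.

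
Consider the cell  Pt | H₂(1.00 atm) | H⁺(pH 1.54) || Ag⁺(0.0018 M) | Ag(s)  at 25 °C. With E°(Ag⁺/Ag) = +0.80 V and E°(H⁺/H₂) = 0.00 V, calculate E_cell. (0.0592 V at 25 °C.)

0.73 V

The Ag⁺/Ag couple is the cathode, so E°_cell = 0.80 V; n = 2.
[H⁺] = 10^(−1.54) = 0.029 M, and Q = [H⁺]^2 / ([Ag⁺]^2·P(H₂)) = 257.
E = E° − (0.0592/2) log Q = 0.80 − (0.0592/2)(2.409) = 0.729 V.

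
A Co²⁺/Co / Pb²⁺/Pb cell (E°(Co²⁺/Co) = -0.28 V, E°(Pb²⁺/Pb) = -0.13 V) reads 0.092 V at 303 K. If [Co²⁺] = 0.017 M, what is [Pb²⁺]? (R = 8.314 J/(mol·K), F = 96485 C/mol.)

2 × 10^-4 M

From the Nernst equation, ln Q = nF(E° − E)/RT = 2×96485×(0.15 − 0.092)/(8.314×303) = 4.443, so Q = 85.0.
With Q = [Co²⁺]/[Pb²⁺] and the known concentrations, [Pb²⁺] in the denominator gives [Pb²⁺] = 2 × 10^-4 M.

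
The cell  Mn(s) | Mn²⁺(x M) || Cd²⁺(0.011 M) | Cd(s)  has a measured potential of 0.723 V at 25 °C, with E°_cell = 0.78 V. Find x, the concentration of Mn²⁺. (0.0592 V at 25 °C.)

From the Nernst equation, log Q = n(E° − E)/0.0592 = 2(0.78 − 0.723)/0.0592 = 1.926, so Q = 84.3.
With Q = [Mn²⁺]/[Cd²⁺] and the known concentrations, [Mn²⁺] in the numerator gives [Mn²⁺] = 0.93 M.

0.93 M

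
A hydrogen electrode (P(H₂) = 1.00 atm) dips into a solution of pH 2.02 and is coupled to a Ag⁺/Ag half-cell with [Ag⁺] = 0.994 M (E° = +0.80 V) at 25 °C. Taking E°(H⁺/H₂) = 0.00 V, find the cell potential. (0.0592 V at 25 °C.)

0.92 V

The Ag⁺/Ag couple is the cathode, so E°_cell = 0.80 V; n = 2.
[H⁺] = 10^(−2.02) = 0.0095 M, and Q = [H⁺]^2 / ([Ag⁺]^2·P(H₂)) = 9.23 × 10^-5.
E = E° − (0.0592/2) log Q = 0.80 − (0.0592/2)(-4.035) = 0.919 V.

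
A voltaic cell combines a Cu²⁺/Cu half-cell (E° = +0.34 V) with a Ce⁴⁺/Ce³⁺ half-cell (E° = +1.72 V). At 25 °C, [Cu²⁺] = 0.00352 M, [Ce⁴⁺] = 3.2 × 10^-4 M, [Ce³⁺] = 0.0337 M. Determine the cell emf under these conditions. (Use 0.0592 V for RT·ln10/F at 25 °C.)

The Ce⁴⁺/Ce³⁺ couple has the higher reduction potential and acts as the cathode, so E°_cell = +1.72 − (+0.34) = 1.38 V.
Balancing electrons gives n = 2; the reaction quotient is Q = [Cu²⁺]·[Ce³⁺]^2/[Ce⁴⁺]^2 = 39.0.
At 25 °C, E = E° − (0.0592/n) log Q = 1.38 − (0.0592/2)(1.592) = 1.380 − 0.047 = 1.333 V.

1.33 V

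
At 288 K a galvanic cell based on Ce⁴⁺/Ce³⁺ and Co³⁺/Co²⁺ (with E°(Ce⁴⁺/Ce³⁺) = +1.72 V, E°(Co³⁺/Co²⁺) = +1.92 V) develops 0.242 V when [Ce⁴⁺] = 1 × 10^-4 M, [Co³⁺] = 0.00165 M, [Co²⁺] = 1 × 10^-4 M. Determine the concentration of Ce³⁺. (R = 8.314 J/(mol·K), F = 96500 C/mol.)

From the Nernst equation, ln Q = nF(E° − E)/RT = 1×96500×(0.20 − 0.242)/(8.314×288) = -1.693, so Q = 0.184.
With Q = [Ce⁴⁺]·[Co²⁺]/([Ce³⁺]·[Co³⁺]) and the known concentrations, [Ce³⁺] in the denominator gives [Ce³⁺] = 3.3 × 10^-5 M.

3.3 × 10^-5 M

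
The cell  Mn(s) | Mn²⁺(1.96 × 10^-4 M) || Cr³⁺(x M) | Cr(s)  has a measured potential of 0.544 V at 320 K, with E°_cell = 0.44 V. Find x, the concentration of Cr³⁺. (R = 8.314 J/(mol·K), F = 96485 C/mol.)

0.23 M

From the Nernst equation, ln Q = nF(E° − E)/RT = 6×96485×(0.44 − 0.544)/(8.314×320) = -22.630, so Q = 1.49 × 10^-10.
With Q = [Mn²⁺]^3/[Cr³⁺]^2 and the known concentrations, [Cr³⁺]^2 in the denominator gives [Cr³⁺] = 0.23 M.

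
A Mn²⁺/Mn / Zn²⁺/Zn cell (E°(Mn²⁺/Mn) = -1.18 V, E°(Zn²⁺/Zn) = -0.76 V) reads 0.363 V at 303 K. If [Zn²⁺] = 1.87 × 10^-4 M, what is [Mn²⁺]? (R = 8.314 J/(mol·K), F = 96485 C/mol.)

From the Nernst equation, ln Q = nF(E° − E)/RT = 2×96485×(0.42 − 0.363)/(8.314×303) = 4.366, so Q = 78.8.
With Q = [Mn²⁺]/[Zn²⁺] and the known concentrations, [Mn²⁺] in the numerator gives [Mn²⁺] = 0.015 M.

0.015 M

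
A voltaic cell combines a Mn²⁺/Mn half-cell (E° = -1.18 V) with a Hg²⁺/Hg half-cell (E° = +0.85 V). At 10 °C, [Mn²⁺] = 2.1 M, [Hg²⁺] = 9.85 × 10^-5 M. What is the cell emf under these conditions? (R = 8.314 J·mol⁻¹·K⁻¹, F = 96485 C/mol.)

The Hg²⁺/Hg couple has the higher reduction potential and acts as the cathode, so E°_cell = +0.85 − (-1.18) = 2.03 V.
Balancing electrons gives n = 2; the reaction quotient is Q = [Mn²⁺]/[Hg²⁺] = 2.13 × 10^4.
E = E° − (RT/nF) ln Q = 2.03 − (8.314×283)/(2×96485) × (9.967) = 2.030 − 0.122 = 1.908 V.

1.91 V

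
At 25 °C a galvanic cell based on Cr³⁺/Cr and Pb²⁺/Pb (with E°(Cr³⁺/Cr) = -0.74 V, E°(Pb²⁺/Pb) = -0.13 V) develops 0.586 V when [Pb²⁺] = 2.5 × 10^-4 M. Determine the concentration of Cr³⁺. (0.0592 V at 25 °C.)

6.5 × 10^-5 M

From the Nernst equation, log Q = n(E° − E)/0.0592 = 6(0.61 − 0.586)/0.0592 = 2.432, so Q = 271.
With Q = [Cr³⁺]^2/[Pb²⁺]^3 and the known concentrations, [Cr³⁺]^2 in the numerator gives [Cr³⁺] = 6.5 × 10^-5 M.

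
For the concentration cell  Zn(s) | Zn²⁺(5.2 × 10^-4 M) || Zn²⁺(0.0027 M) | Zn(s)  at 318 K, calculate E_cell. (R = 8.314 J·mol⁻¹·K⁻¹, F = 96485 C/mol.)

Both half-cells are Zn²⁺/Zn, so E°_cell = 0. The concentrated side is the cathode; the cell reaction moves Zn²⁺ from high to low concentration with n = 2.
Q = [Zn²⁺]_dilute/[Zn²⁺]_conc = 5.2 × 10^-4/0.0027 = 0.193.
E = 0 − (RT/nF) ln Q = −((8.314×318)/(2×96485))(-1.647) = 0.0226 V.

0.023 V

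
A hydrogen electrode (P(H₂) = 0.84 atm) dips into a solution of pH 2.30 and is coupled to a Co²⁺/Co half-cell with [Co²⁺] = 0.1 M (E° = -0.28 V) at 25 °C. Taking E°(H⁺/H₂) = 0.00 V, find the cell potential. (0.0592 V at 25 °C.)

0.18 V

The hydrogen couple is the cathode, so E°_cell = 0.28 V; n = 2.
[H⁺] = 10^(−2.30) = 0.0050 M, and Q = [Co²⁺]·P(H₂) / [H⁺]^2 = 3340.
E = E° − (0.0592/2) log Q = 0.28 − (0.0592/2)(3.524) = 0.176 V.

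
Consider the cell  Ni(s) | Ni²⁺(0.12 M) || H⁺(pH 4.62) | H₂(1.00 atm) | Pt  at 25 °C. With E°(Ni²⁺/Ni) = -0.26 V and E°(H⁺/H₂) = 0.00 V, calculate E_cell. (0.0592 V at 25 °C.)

0.014 V

The hydrogen couple is the cathode, so E°_cell = 0.26 V; n = 2.
[H⁺] = 10^(−4.62) = 2.4 × 10^-5 M, and Q = [Ni²⁺]·P(H₂) / [H⁺]^2 = 2.09 × 10^8.
E = E° − (0.0592/2) log Q = 0.26 − (0.0592/2)(8.319) = 0.014 V.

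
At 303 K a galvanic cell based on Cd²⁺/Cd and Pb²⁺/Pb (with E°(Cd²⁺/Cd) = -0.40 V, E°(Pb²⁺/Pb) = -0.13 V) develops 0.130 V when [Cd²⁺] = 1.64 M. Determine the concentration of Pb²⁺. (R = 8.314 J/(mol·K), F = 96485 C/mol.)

3.6 × 10^-5 M

From the Nernst equation, ln Q = nF(E° − E)/RT = 2×96485×(0.27 − 0.130)/(8.314×303) = 10.724, so Q = 4.54 × 10^4.
With Q = [Cd²⁺]/[Pb²⁺] and the known concentrations, [Pb²⁺] in the denominator gives [Pb²⁺] = 3.6 × 10^-5 M.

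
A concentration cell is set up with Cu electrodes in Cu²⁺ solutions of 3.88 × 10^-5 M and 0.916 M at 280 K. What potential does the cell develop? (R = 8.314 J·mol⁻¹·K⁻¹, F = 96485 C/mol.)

Both half-cells are Cu²⁺/Cu, so E°_cell = 0. The concentrated side is the cathode; the cell reaction moves Cu²⁺ from high to low concentration with n = 2.
Q = [Cu²⁺]_dilute/[Cu²⁺]_conc = 3.88 × 10^-5/0.916 = 4.24 × 10^-5.
E = 0 − (RT/nF) ln Q = −((8.314×280)/(2×96485))(-10.069) = 0.1215 V.

0.12 V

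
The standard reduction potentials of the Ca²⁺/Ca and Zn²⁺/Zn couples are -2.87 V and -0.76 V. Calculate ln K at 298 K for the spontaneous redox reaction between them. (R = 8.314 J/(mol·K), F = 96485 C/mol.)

ln K = 164.3

E°_cell = -0.76 − (-2.87) = 2.11 V, with n = 2 electrons transferred.
At equilibrium E = 0, so the Nernst equation gives ln K = nFE°/RT = (2)(96485)(2.11)/((8.314)(298)) = 164.34.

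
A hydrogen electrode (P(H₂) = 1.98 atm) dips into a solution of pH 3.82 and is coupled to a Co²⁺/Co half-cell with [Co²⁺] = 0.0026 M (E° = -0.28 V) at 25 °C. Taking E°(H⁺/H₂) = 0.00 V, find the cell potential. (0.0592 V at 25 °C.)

The hydrogen couple is the cathode, so E°_cell = 0.28 V; n = 2.
[H⁺] = 10^(−3.82) = 1.5 × 10^-4 M, and Q = [Co²⁺]·P(H₂) / [H⁺]^2 = 2.25 × 10^5.
E = E° − (0.0592/2) log Q = 0.28 − (0.0592/2)(5.352) = 0.122 V.

0.12 V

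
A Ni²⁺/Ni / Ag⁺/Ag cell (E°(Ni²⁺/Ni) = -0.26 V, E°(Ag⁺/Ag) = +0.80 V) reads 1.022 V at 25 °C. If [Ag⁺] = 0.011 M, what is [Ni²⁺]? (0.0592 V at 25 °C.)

From the Nernst equation, log Q = n(E° − E)/0.0592 = 2(1.06 − 1.022)/0.0592 = 1.284, so Q = 19.2.
With Q = [Ni²⁺]/[Ag⁺]^2 and the known concentrations, [Ni²⁺] in the numerator gives [Ni²⁺] = 0.0023 M.

0.0023 M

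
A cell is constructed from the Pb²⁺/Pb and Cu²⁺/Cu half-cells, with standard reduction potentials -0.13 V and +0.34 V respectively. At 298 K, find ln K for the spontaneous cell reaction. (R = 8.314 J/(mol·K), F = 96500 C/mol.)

E°_cell = +0.34 − (-0.13) = 0.47 V, with n = 2 electrons transferred.
At equilibrium E = 0, so the Nernst equation gives ln K = nFE°/RT = (2)(96500)(0.47)/((8.314)(298)) = 36.61.

ln K = 36.6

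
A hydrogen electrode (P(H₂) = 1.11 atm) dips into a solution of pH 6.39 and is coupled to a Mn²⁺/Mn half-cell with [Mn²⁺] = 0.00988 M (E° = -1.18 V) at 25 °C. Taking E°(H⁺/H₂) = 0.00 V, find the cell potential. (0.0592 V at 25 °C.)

0.86 V

The hydrogen couple is the cathode, so E°_cell = 1.18 V; n = 2.
[H⁺] = 10^(−6.39) = 4.1 × 10^-7 M, and Q = [Mn²⁺]·P(H₂) / [H⁺]^2 = 6.61 × 10^10.
E = E° − (0.0592/2) log Q = 1.18 − (0.0592/2)(10.820) = 0.860 V.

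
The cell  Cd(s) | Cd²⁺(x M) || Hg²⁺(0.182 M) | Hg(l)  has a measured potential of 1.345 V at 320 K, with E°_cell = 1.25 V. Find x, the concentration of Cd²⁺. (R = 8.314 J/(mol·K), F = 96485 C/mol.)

1.9 × 10^-4 M

From the Nernst equation, ln Q = nF(E° − E)/RT = 2×96485×(1.25 − 1.345)/(8.314×320) = -6.891, so Q = 0.00102.
With Q = [Cd²⁺]/[Hg²⁺] and the known concentrations, [Cd²⁺] in the numerator gives [Cd²⁺] = 1.9 × 10^-4 M.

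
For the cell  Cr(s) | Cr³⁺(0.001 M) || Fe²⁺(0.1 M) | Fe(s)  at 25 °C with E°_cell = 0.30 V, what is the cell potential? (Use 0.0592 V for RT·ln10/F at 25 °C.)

Balancing electrons gives n = 6; the reaction quotient is Q = [Cr³⁺]^2/[Fe²⁺]^3 = 0.00100.
At 25 °C, E = E° − (0.0592/n) log Q = 0.30 − (0.0592/6)(-3.000) = 0.300 + 0.030 = 0.330 V.

0.330 V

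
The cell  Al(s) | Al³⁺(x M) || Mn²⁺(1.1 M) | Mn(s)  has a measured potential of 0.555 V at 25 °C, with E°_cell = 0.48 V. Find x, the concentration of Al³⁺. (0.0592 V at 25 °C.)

From the Nernst equation, log Q = n(E° − E)/0.0592 = 6(0.48 − 0.555)/0.0592 = -7.601, so Q = 2.5 × 10^-8.
With Q = [Al³⁺]^2/[Mn²⁺]^3 and the known concentrations, [Al³⁺]^2 in the numerator gives [Al³⁺] = 1.8 × 10^-4 M.

1.8 × 10^-4 M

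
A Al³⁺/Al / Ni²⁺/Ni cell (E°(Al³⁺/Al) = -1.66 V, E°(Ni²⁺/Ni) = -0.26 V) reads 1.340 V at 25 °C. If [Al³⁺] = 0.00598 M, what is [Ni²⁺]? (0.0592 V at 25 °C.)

From the Nernst equation, log Q = n(E° − E)/0.0592 = 6(1.40 − 1.340)/0.0592 = 6.081, so Q = 1.21 × 10^6.
With Q = [Al³⁺]^2/[Ni²⁺]^3 and the known concentrations, [Ni²⁺]^3 in the denominator gives [Ni²⁺] = 3.1 × 10^-4 M.

3.1 × 10^-4 M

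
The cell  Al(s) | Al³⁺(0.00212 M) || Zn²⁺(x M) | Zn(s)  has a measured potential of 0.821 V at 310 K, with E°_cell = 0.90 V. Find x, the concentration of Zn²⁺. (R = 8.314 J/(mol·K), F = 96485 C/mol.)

4.5 × 10^-5 M

From the Nernst equation, ln Q = nF(E° − E)/RT = 6×96485×(0.90 − 0.821)/(8.314×310) = 17.745, so Q = 5.09 × 10^7.
With Q = [Al³⁺]^2/[Zn²⁺]^3 and the known concentrations, [Zn²⁺]^3 in the denominator gives [Zn²⁺] = 4.5 × 10^-5 M.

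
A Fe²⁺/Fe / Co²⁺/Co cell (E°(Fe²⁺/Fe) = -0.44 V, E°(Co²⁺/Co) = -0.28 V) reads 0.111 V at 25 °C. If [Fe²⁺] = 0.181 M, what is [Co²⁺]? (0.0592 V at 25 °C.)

From the Nernst equation, log Q = n(E° − E)/0.0592 = 2(0.16 − 0.111)/0.0592 = 1.655, so Q = 45.2.
With Q = [Fe²⁺]/[Co²⁺] and the known concentrations, [Co²⁺] in the denominator gives [Co²⁺] = 0.004 M.

0.004 M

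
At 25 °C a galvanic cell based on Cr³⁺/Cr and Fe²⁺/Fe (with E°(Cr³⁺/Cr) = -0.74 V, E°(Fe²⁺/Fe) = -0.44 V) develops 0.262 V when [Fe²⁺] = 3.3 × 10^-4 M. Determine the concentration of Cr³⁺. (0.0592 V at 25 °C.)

From the Nernst equation, log Q = n(E° − E)/0.0592 = 6(0.30 − 0.262)/0.0592 = 3.851, so Q = 7100.
With Q = [Cr³⁺]^2/[Fe²⁺]^3 and the known concentrations, [Cr³⁺]^2 in the numerator gives [Cr³⁺] = 5.1 × 10^-4 M.

5.1 × 10^-4 M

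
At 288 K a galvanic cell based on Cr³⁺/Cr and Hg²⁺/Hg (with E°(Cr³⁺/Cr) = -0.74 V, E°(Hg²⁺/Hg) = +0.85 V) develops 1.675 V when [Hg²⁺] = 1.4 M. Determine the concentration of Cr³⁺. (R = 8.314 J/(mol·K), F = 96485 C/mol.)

From the Nernst equation, ln Q = nF(E° − E)/RT = 6×96485×(1.59 − 1.675)/(8.314×288) = -20.551, so Q = 1.19 × 10^-9.
With Q = [Cr³⁺]^2/[Hg²⁺]^3 and the known concentrations, [Cr³⁺]^2 in the numerator gives [Cr³⁺] = 5.7 × 10^-5 M.

5.7 × 10^-5 M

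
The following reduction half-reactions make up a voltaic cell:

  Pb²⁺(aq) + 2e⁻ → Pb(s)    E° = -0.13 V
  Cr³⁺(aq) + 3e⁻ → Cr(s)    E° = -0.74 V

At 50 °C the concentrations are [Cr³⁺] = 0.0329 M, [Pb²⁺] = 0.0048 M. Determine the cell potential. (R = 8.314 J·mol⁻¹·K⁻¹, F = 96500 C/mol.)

The Pb²⁺/Pb couple has the higher reduction potential and acts as the cathode, so E°_cell = -0.13 − (-0.74) = 0.61 V.
Balancing electrons gives n = 6; the reaction quotient is Q = [Cr³⁺]^2/[Pb²⁺]^3 = 9790.
E = E° − (RT/nF) ln Q = 0.61 − (8.314×323)/(6×96500) × (9.189) = 0.610 − 0.043 = 0.567 V.

0.567 V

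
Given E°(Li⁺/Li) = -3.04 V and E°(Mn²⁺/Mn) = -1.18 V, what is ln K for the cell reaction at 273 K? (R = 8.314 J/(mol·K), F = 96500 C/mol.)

ln K = 158.2

E°_cell = -1.18 − (-3.04) = 1.86 V, with n = 2 electrons transferred.
At equilibrium E = 0, so the Nernst equation gives ln K = nFE°/RT = (2)(96500)(1.86)/((8.314)(273)) = 158.16.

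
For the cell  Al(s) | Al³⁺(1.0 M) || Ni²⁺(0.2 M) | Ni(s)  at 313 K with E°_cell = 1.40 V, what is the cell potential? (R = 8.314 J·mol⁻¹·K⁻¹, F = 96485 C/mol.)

1.38 V

Balancing electrons gives n = 6; the reaction quotient is Q = [Al³⁺]^2/[Ni²⁺]^3 = 125.
E = E° − (RT/nF) ln Q = 1.40 − (8.314×313)/(6×96485) × (4.828) = 1.400 − 0.022 = 1.378 V.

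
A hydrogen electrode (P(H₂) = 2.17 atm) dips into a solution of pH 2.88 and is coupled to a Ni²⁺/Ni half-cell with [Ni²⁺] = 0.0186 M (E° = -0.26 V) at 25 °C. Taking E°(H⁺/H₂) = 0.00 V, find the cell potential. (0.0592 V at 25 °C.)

0.13 V

The hydrogen couple is the cathode, so E°_cell = 0.26 V; n = 2.
[H⁺] = 10^(−2.88) = 0.0013 M, and Q = [Ni²⁺]·P(H₂) / [H⁺]^2 = 2.32 × 10^4.
E = E° − (0.0592/2) log Q = 0.26 − (0.0592/2)(4.366) = 0.131 V.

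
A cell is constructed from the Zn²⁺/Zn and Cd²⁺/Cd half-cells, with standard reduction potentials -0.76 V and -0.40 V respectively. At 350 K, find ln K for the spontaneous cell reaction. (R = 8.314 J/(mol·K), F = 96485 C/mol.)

E°_cell = -0.40 − (-0.76) = 0.36 V, with n = 2 electrons transferred.
At equilibrium E = 0, so the Nernst equation gives ln K = nFE°/RT = (2)(96485)(0.36)/((8.314)(350)) = 23.87.

ln K = 23.9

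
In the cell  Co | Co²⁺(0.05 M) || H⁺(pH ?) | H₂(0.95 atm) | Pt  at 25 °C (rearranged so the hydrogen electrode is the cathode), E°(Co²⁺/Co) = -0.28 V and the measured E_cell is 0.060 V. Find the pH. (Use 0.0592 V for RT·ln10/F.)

pH = 4.38

E°_cell = 0.28 V and n = 2.
log Q = n(E° − E)/0.0592 = 2×(0.28 − 0.060)/0.0592 = 7.432.
With Q = [Co²⁺]·P(H₂) / [H⁺]^2, solving for [H⁺] gives log[H⁺] = -4.378, so pH = 4.38.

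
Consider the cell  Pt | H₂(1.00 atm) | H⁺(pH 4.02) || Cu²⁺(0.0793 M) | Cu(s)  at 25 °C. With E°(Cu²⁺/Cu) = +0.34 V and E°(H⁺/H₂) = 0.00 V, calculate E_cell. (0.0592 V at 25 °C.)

0.55 V

The Cu²⁺/Cu couple is the cathode, so E°_cell = 0.34 V; n = 2.
[H⁺] = 10^(−4.02) = 9.5 × 10^-5 M, and Q = [H⁺]^2 / ([Cu²⁺]·P(H₂)) = 1.15 × 10^-7.
E = E° − (0.0592/2) log Q = 0.34 − (0.0592/2)(-6.939) = 0.545 V.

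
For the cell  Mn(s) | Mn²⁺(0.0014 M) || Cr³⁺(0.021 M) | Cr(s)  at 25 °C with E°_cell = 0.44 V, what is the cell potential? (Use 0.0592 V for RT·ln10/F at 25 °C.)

Balancing electrons gives n = 6; the reaction quotient is Q = [Mn²⁺]^3/[Cr³⁺]^2 = 6.22 × 10^-6.
At 25 °C, E = E° − (0.0592/n) log Q = 0.44 − (0.0592/6)(-5.206) = 0.440 + 0.051 = 0.491 V.

0.491 V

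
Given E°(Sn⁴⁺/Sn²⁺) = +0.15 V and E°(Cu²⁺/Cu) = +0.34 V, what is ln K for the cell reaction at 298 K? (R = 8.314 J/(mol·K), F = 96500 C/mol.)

ln K = 14.8

E°_cell = +0.34 − (+0.15) = 0.19 V, with n = 2 electrons transferred.
At equilibrium E = 0, so the Nernst equation gives ln K = nFE°/RT = (2)(96500)(0.19)/((8.314)(298)) = 14.80.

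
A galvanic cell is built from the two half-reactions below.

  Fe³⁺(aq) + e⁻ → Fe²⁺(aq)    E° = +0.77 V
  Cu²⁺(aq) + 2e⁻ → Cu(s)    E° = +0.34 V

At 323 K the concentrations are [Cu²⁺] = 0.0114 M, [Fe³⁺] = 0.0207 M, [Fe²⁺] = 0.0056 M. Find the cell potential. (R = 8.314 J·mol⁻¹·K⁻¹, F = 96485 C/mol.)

The Fe³⁺/Fe²⁺ couple has the higher reduction potential and acts as the cathode, so E°_cell = +0.77 − (+0.34) = 0.43 V.
Balancing electrons gives n = 2; the reaction quotient is Q = [Cu²⁺]·[Fe²⁺]^2/[Fe³⁺]^2 = 8.34 × 10^-4.
E = E° − (RT/nF) ln Q = 0.43 − (8.314×323)/(2×96485) × (-7.089) = 0.430 + 0.099 = 0.529 V.

0.529 V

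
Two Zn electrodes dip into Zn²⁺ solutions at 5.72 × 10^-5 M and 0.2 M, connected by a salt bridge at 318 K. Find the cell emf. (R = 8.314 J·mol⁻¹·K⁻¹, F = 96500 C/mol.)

Both half-cells are Zn²⁺/Zn, so E°_cell = 0. The concentrated side is the cathode; the cell reaction moves Zn²⁺ from high to low concentration with n = 2.
Q = [Zn²⁺]_dilute/[Zn²⁺]_conc = 5.72 × 10^-5/0.2 = 2.86 × 10^-4.
E = 0 − (RT/nF) ln Q = −((8.314×318)/(2×96500))(-8.160) = 0.1118 V.

0.11 V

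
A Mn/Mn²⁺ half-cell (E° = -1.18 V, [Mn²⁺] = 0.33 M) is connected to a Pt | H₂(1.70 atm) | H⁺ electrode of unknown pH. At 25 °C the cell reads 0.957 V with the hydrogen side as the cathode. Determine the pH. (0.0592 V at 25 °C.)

E°_cell = 1.18 V and n = 2.
log Q = n(E° − E)/0.0592 = 2×(1.18 − 0.957)/0.0592 = 7.534.
With Q = [Mn²⁺]·P(H₂) / [H⁺]^2, solving for [H⁺] gives log[H⁺] = -3.892, so pH = 3.89.

pH = 3.89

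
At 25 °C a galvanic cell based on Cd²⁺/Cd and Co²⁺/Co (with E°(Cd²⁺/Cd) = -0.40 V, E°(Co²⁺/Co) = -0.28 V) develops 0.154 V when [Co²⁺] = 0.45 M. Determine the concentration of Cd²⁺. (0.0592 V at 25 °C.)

From the Nernst equation, log Q = n(E° − E)/0.0592 = 2(0.12 − 0.154)/0.0592 = -1.149, so Q = 0.0710.
With Q = [Cd²⁺]/[Co²⁺] and the known concentrations, [Cd²⁺] in the numerator gives [Cd²⁺] = 0.032 M.

0.032 M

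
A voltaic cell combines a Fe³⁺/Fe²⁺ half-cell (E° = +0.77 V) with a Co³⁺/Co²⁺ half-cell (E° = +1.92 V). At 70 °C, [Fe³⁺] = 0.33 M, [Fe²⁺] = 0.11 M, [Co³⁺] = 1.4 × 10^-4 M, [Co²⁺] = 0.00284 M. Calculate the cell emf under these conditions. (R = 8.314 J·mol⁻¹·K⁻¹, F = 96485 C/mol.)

The Co³⁺/Co²⁺ couple has the higher reduction potential and acts as the cathode, so E°_cell = +1.92 − (+0.77) = 1.15 V.
Balancing electrons gives n = 1; the reaction quotient is Q = [Fe³⁺]·[Co²⁺]/([Fe²⁺]·[Co³⁺]) = 60.9.
E = E° − (RT/nF) ln Q = 1.15 − (8.314×343)/(1×96485) × (4.109) = 1.150 − 0.121 = 1.029 V.

1.03 V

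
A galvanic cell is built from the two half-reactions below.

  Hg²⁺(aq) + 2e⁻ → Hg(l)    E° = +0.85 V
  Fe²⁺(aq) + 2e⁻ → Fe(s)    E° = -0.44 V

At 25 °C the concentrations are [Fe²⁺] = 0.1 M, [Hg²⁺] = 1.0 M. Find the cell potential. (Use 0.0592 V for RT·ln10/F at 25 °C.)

1.32 V

The Hg²⁺/Hg couple has the higher reduction potential and acts as the cathode, so E°_cell = +0.85 − (-0.44) = 1.29 V.
Balancing electrons gives n = 2; the reaction quotient is Q = [Fe²⁺]/[Hg²⁺] = 0.100.
At 25 °C, E = E° − (0.0592/n) log Q = 1.29 − (0.0592/2)(-1.000) = 1.290 + 0.030 = 1.320 V.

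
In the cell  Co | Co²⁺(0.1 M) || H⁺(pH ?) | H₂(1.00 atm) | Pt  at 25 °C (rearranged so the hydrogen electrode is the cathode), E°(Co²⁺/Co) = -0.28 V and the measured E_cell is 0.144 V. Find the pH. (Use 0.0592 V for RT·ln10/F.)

pH = 2.80

E°_cell = 0.28 V and n = 2.
log Q = n(E° − E)/0.0592 = 2×(0.28 − 0.144)/0.0592 = 4.595.
With Q = [Co²⁺]·P(H₂) / [H⁺]^2, solving for [H⁺] gives log[H⁺] = -2.797, so pH = 2.80.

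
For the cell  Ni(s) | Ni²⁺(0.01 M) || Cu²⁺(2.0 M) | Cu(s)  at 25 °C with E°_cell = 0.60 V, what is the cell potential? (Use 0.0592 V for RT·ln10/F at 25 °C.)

0.668 V

Balancing electrons gives n = 2; the reaction quotient is Q = [Ni²⁺]/[Cu²⁺] = 0.00500.
At 25 °C, E = E° − (0.0592/n) log Q = 0.60 − (0.0592/2)(-2.301) = 0.600 + 0.068 = 0.668 V.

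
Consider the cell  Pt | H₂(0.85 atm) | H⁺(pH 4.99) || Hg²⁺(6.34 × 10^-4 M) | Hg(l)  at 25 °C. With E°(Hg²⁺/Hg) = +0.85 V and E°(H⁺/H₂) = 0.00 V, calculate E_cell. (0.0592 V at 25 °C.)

The Hg²⁺/Hg couple is the cathode, so E°_cell = 0.85 V; n = 2.
[H⁺] = 10^(−4.99) = 1 × 10^-5 M, and Q = [H⁺]^2 / ([Hg²⁺]·P(H₂)) = 1.94 × 10^-7.
E = E° − (0.0592/2) log Q = 0.85 − (0.0592/2)(-6.712) = 1.049 V.

1.05 V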